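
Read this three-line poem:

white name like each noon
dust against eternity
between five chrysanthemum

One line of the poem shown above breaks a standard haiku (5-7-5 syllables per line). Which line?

The third line

Line 1: "white name like each noon": 1+1+1+1+1 = 5 ✓
Line 2: "dust against eternity": 1+2+4 = 7 ✓
Line 3: "between five chrysanthemum": 2+1+4 = 7 (expected 5)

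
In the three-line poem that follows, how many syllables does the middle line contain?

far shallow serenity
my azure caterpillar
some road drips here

The middle line: "my azure caterpillar": 1+2+4 = 7

7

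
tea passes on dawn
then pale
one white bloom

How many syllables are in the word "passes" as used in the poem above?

"passes" has 2 syllables.

2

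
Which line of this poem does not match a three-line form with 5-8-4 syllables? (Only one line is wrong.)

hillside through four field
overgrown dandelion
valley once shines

The second line

Line 1: "hillside through four field": 2+1+1+1 = 5 ✓
Line 2: "overgrown dandelion": 3+4 = 7 (expected 8)
Line 3: "valley once shines": 2+1+1 = 4 ✓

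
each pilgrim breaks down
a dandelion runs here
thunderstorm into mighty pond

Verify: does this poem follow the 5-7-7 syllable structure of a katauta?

Line 1: each(1) + pilgrim(2) + breaks(1) + down(1) = 5 ✓
Line 2: a(1) + dandelion(4) + runs(1) + here(1) = 7 ✓
Line 3: thunderstorm(3) + into(2) + mighty(2) + pond(1) = 8 (expected 7)

No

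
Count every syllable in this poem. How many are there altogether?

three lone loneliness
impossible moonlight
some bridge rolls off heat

16

Line 1: "three lone loneliness": 1+1+3 = 5
Line 2: "impossible moonlight": 4+2 = 6
Line 3: "some bridge rolls off heat": 1+1+1+1+1 = 5
Total: 5 + 6 + 5 = 16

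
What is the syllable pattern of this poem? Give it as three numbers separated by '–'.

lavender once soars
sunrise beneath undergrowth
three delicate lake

5–7–5

Line 1: "lavender once soars": 3+1+1 = 5
Line 2: "sunrise beneath undergrowth": 2+2+3 = 7
Line 3: "three delicate lake": 1+3+1 = 5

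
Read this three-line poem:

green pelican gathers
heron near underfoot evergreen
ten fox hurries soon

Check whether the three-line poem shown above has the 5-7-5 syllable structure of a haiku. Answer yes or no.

No

Line 1: green (1), pelican (3), gathers (2) → 6 (expected 5)
Line 2: heron (2), near (1), underfoot (3), evergreen (3) → 9 (expected 7)
Line 3: ten (1), fox (1), hurries (2), soon (1) → 5 ✓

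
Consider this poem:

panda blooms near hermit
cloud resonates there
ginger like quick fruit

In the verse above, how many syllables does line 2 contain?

Line 2: cloud (1), resonates (3), there (1) → 5

5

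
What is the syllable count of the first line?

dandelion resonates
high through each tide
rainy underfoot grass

The first line: "dandelion resonates": 4+3 = 7

7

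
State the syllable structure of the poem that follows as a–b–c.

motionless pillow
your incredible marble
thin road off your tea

Line 1: motionless(3) + pillow(2) = 5
Line 2: your(1) + incredible(4) + marble(2) = 7
Line 3: thin(1) + road(1) + off(1) + your(1) + tea(1) = 5

5–7–5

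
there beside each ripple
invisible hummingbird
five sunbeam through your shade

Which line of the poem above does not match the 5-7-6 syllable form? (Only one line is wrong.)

Line 1: there(1) + beside(2) + each(1) + ripple(2) = 6 (expected 5)
Line 2: invisible(4) + hummingbird(3) = 7 ✓
Line 3: five(1) + sunbeam(2) + through(1) + your(1) + shade(1) = 6 ✓

The first line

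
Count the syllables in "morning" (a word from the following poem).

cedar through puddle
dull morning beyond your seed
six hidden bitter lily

2

"morning" has 2 syllables.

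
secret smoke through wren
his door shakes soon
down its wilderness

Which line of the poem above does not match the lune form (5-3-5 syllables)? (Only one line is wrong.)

Line 1: secret(2) + smoke(1) + through(1) + wren(1) = 5 ✓
Line 2: his(1) + door(1) + shakes(1) + soon(1) = 4 (expected 3)
Line 3: down(1) + its(1) + wilderness(3) = 5 ✓

The second line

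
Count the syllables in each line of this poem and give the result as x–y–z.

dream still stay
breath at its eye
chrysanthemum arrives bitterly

Line 1: dream (1), still (1), stay (1) → 3
Line 2: breath (1), at (1), its (1), eye (1) → 4
Line 3: chrysanthemum (4), arrives (2), bitterly (3) → 9

3–4–9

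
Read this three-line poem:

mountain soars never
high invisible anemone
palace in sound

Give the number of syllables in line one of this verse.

5

Line one: "mountain soars never": 2+1+2 = 5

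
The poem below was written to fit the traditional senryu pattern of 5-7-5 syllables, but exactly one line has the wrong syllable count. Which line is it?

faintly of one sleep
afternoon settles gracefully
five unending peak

Line 2

Line 1: faintly (2), of (1), one (1), sleep (1) → 5 ✓
Line 2: afternoon (3), settles (2), gracefully (3) → 8 (expected 7)
Line 3: five (1), unending (3), peak (1) → 5 ✓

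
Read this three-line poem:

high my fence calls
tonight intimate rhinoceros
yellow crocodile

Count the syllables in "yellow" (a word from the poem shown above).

2

"yellow" has 2 syllables.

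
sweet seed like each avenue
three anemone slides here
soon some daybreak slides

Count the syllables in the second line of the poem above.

The second line: three(1) + anemone(4) + slides(1) + here(1) = 7

7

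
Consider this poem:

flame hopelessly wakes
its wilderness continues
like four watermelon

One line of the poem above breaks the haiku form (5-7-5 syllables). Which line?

The third line

Line 1: "flame hopelessly wakes": 1+3+1 = 5 ✓
Line 2: "its wilderness continues": 1+3+3 = 7 ✓
Line 3: "like four watermelon": 1+1+4 = 6 (expected 5)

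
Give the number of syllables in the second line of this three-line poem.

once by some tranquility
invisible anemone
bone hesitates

The second line: invisible (4), anemone (4) → 8

8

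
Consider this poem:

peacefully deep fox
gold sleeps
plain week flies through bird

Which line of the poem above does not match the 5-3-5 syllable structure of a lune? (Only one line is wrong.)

The second line

Line 1: peacefully (3), deep (1), fox (1) → 5 ✓
Line 2: gold (1), sleeps (1) → 2 (expected 3)
Line 3: plain (1), week (1), flies (1), through (1), bird (1) → 5 ✓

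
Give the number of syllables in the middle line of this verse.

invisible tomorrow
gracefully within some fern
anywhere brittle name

7

The middle line: gracefully (3), within (2), some (1), fern (1) → 7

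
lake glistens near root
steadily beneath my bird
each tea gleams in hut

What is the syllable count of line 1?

Line 1: "lake glistens near root": 1+2+1+1 = 5

5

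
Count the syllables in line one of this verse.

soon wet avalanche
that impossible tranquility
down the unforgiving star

5

Line one: soon(1) + wet(1) + avalanche(3) = 5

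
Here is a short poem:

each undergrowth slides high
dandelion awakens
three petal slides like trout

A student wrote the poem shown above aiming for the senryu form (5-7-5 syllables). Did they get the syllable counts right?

Line 1: each(1) + undergrowth(3) + slides(1) + high(1) = 6 (expected 5)
Line 2: dandelion(4) + awakens(3) = 7 ✓
Line 3: three(1) + petal(2) + slides(1) + like(1) + trout(1) = 6 (expected 5)

No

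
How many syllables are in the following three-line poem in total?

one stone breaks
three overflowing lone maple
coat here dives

14

Line 1: one(1) + stone(1) + breaks(1) = 3
Line 2: three(1) + overflowing(4) + lone(1) + maple(2) = 8
Line 3: coat(1) + here(1) + dives(1) = 3
Total: 3 + 8 + 3 = 14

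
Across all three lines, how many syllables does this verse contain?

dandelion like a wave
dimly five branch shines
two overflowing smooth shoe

Line 1: dandelion (4), like (1), a (1), wave (1) → 7
Line 2: dimly (2), five (1), branch (1), shines (1) → 5
Line 3: two (1), overflowing (4), smooth (1), shoe (1) → 7
Total: 7 + 5 + 7 = 19

19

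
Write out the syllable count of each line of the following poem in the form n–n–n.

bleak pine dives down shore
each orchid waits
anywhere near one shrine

5–4–6

Line 1: bleak (1), pine (1), dives (1), down (1), shore (1) → 5
Line 2: each (1), orchid (2), waits (1) → 4
Line 3: anywhere (3), near (1), one (1), shrine (1) → 6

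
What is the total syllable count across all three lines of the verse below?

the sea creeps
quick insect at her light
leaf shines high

Line 1: "the sea creeps": 1+1+1 = 3
Line 2: "quick insect at her light": 1+2+1+1+1 = 6
Line 3: "leaf shines high": 1+1+1 = 3
Total: 3 + 6 + 3 = 12

12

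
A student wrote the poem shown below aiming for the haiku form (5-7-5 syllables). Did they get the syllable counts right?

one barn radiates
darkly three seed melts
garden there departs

Line 1: one (1), barn (1), radiates (3) → 5 ✓
Line 2: darkly (2), three (1), seed (1), melts (1) → 5 (expected 7)
Line 3: garden (2), there (1), departs (2) → 5 ✓

No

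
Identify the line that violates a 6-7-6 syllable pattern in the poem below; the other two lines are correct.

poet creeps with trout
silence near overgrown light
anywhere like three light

Line 1: "poet creeps with trout": 2+1+1+1 = 5 (expected 6)
Line 2: "silence near overgrown light": 2+1+3+1 = 7 ✓
Line 3: "anywhere like three light": 3+1+1+1 = 6 ✓

The first line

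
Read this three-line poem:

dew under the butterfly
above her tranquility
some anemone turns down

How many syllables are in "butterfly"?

3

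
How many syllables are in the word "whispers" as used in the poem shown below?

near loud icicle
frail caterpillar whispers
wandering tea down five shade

2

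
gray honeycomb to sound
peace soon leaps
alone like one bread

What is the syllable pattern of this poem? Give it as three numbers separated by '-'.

Line 1: gray (1), honeycomb (3), to (1), sound (1) → 6
Line 2: peace (1), soon (1), leaps (1) → 3
Line 3: alone (2), like (1), one (1), bread (1) → 5

6-3-5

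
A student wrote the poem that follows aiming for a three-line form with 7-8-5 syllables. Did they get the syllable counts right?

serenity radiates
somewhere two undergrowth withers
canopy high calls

Yes

Line 1: serenity (4), radiates (3) → 7 ✓
Line 2: somewhere (2), two (1), undergrowth (3), withers (2) → 8 ✓
Line 3: canopy (3), high (1), calls (1) → 5 ✓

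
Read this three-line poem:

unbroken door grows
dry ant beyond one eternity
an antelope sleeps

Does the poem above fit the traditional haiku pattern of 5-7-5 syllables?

Line 1: "unbroken door grows": 3+1+1 = 5 ✓
Line 2: "dry ant beyond one eternity": 1+1+2+1+4 = 9 (expected 7)
Line 3: "an antelope sleeps": 1+3+1 = 5 ✓

No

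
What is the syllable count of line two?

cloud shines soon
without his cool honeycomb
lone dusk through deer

Line two: without (2), his (1), cool (1), honeycomb (3) → 7

7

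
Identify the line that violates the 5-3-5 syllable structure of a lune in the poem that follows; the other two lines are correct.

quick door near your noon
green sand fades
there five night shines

The third line

Line 1: quick(1) + door(1) + near(1) + your(1) + noon(1) = 5 ✓
Line 2: green(1) + sand(1) + fades(1) = 3 ✓
Line 3: there(1) + five(1) + night(1) + shines(1) = 4 (expected 5)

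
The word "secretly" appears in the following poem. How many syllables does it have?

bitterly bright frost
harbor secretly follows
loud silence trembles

3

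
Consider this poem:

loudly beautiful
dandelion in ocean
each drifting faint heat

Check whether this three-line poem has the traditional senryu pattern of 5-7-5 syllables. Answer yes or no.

Yes

Line 1: loudly (2), beautiful (3) → 5 ✓
Line 2: dandelion (4), in (1), ocean (2) → 7 ✓
Line 3: each (1), drifting (2), faint (1), heat (1) → 5 ✓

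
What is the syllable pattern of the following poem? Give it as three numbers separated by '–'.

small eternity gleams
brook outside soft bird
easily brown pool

6–5–5

Line 1: small(1) + eternity(4) + gleams(1) = 6
Line 2: brook(1) + outside(2) + soft(1) + bird(1) = 5
Line 3: easily(3) + brown(1) + pool(1) = 5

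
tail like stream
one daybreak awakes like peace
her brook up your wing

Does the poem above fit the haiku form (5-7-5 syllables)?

No

Line 1: tail(1) + like(1) + stream(1) = 3 (expected 5)
Line 2: one(1) + daybreak(2) + awakes(2) + like(1) + peace(1) = 7 ✓
Line 3: her(1) + brook(1) + up(1) + your(1) + wing(1) = 5 ✓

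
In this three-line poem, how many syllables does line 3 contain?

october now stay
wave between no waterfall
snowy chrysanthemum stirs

7

Line 3: "snowy chrysanthemum stirs": 2+4+1 = 7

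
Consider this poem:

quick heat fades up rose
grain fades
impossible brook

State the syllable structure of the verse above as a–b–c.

5–2–5

Line 1: quick(1) + heat(1) + fades(1) + up(1) + rose(1) = 5
Line 2: grain(1) + fades(1) = 2
Line 3: impossible(4) + brook(1) = 5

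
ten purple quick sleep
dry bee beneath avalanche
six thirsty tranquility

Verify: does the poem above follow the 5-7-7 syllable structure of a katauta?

Line 1: ten(1) + purple(2) + quick(1) + sleep(1) = 5 ✓
Line 2: dry(1) + bee(1) + beneath(2) + avalanche(3) = 7 ✓
Line 3: six(1) + thirsty(2) + tranquility(4) = 7 ✓

Yes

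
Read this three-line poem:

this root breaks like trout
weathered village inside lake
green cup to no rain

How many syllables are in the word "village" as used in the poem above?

2

"village" has 2 syllables.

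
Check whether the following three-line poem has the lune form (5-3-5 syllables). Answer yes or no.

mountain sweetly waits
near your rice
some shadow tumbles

Line 1: mountain (2), sweetly (2), waits (1) → 5 ✓
Line 2: near (1), your (1), rice (1) → 3 ✓
Line 3: some (1), shadow (2), tumbles (2) → 5 ✓

Yes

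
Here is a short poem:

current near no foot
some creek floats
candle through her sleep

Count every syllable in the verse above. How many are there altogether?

Line 1: current(2) + near(1) + no(1) + foot(1) = 5
Line 2: some(1) + creek(1) + floats(1) = 3
Line 3: candle(2) + through(1) + her(1) + sleep(1) = 5
Total: 5 + 3 + 5 = 13

13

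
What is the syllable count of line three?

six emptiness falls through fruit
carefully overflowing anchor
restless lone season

5

Line three: "restless lone season": 2+1+2 = 5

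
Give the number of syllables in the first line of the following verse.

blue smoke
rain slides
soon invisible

The first line: "blue smoke": 1+1 = 2

2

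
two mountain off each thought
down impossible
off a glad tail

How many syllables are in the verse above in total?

15

Line 1: "two mountain off each thought": 1+2+1+1+1 = 6
Line 2: "down impossible": 1+4 = 5
Line 3: "off a glad tail": 1+1+1+1 = 4
Total: 6 + 5 + 4 = 15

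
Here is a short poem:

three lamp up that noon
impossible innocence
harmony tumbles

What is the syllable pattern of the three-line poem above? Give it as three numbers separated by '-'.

5-7-5

Line 1: three (1), lamp (1), up (1), that (1), noon (1) → 5
Line 2: impossible (4), innocence (3) → 7
Line 3: harmony (3), tumbles (2) → 5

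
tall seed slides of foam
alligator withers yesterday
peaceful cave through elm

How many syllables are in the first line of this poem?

The first line: tall (1), seed (1), slides (1), of (1), foam (1) → 5

5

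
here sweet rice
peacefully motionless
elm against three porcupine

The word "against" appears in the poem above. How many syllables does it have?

2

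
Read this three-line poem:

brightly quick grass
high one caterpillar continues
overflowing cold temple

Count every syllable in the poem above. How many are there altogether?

20

Line 1: brightly (2), quick (1), grass (1) → 4
Line 2: high (1), one (1), caterpillar (4), continues (3) → 9
Line 3: overflowing (4), cold (1), temple (2) → 7
Total: 4 + 9 + 7 = 20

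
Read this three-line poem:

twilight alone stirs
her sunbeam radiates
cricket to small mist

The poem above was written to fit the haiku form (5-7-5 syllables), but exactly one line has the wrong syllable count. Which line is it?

Line 2

Line 1: "twilight alone stirs": 2+2+1 = 5 ✓
Line 2: "her sunbeam radiates": 1+2+3 = 6 (expected 7)
Line 3: "cricket to small mist": 2+1+1+1 = 5 ✓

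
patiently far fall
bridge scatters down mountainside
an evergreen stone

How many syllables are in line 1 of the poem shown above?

Line 1: patiently(3) + far(1) + fall(1) = 5

5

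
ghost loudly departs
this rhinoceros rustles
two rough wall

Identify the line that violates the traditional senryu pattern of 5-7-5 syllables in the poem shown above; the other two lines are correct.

Line 1: "ghost loudly departs": 1+2+2 = 5 ✓
Line 2: "this rhinoceros rustles": 1+4+2 = 7 ✓
Line 3: "two rough wall": 1+1+1 = 3 (expected 5)

The third line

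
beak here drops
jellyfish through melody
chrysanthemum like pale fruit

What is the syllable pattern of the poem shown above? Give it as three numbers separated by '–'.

Line 1: beak (1), here (1), drops (1) → 3
Line 2: jellyfish (3), through (1), melody (3) → 7
Line 3: chrysanthemum (4), like (1), pale (1), fruit (1) → 7

3–7–7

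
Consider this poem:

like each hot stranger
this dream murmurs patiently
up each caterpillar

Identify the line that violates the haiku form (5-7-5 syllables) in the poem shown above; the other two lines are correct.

Line 1: "like each hot stranger": 1+1+1+2 = 5 ✓
Line 2: "this dream murmurs patiently": 1+1+2+3 = 7 ✓
Line 3: "up each caterpillar": 1+1+4 = 6 (expected 5)

Line 3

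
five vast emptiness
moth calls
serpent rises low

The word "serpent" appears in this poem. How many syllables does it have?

2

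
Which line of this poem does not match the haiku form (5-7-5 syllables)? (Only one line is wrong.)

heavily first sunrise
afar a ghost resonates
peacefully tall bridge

Line 1: "heavily first sunrise": 3+1+2 = 6 (expected 5)
Line 2: "afar a ghost resonates": 2+1+1+3 = 7 ✓
Line 3: "peacefully tall bridge": 3+1+1 = 5 ✓

The first line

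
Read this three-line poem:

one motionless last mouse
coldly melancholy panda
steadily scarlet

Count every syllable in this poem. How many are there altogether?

Line 1: "one motionless last mouse": 1+3+1+1 = 6
Line 2: "coldly melancholy panda": 2+4+2 = 8
Line 3: "steadily scarlet": 3+2 = 5
Total: 6 + 8 + 5 = 19

19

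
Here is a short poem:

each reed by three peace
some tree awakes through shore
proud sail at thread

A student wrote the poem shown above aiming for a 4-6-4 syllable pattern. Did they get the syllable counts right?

No

Line 1: each(1) + reed(1) + by(1) + three(1) + peace(1) = 5 (expected 4)
Line 2: some(1) + tree(1) + awakes(2) + through(1) + shore(1) = 6 ✓
Line 3: proud(1) + sail(1) + at(1) + thread(1) = 4 ✓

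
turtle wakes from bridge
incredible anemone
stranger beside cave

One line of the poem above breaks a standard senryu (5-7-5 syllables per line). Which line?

Line 2

Line 1: turtle (2), wakes (1), from (1), bridge (1) → 5 ✓
Line 2: incredible (4), anemone (4) → 8 (expected 7)
Line 3: stranger (2), beside (2), cave (1) → 5 ✓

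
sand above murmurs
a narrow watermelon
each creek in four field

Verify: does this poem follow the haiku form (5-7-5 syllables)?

Line 1: sand(1) + above(2) + murmurs(2) = 5 ✓
Line 2: a(1) + narrow(2) + watermelon(4) = 7 ✓
Line 3: each(1) + creek(1) + in(1) + four(1) + field(1) = 5 ✓

Yes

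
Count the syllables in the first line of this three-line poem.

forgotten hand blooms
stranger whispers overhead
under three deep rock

5

The first line: forgotten (3), hand (1), blooms (1) → 5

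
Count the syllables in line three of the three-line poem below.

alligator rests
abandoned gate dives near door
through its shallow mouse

Line three: through (1), its (1), shallow (2), mouse (1) → 5

5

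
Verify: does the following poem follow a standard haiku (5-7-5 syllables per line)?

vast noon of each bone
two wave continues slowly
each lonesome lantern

Yes

Line 1: "vast noon of each bone": 1+1+1+1+1 = 5 ✓
Line 2: "two wave continues slowly": 1+1+3+2 = 7 ✓
Line 3: "each lonesome lantern": 1+2+2 = 5 ✓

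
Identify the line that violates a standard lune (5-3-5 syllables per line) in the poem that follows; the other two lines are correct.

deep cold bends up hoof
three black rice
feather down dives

Line 3

Line 1: deep(1) + cold(1) + bends(1) + up(1) + hoof(1) = 5 ✓
Line 2: three(1) + black(1) + rice(1) = 3 ✓
Line 3: feather(2) + down(1) + dives(1) = 4 (expected 5)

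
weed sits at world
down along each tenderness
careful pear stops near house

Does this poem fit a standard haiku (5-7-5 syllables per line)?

No

Line 1: weed (1), sits (1), at (1), world (1) → 4 (expected 5)
Line 2: down (1), along (2), each (1), tenderness (3) → 7 ✓
Line 3: careful (2), pear (1), stops (1), near (1), house (1) → 6 (expected 5)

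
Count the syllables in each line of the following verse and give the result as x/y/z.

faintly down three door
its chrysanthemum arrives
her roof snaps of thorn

Line 1: "faintly down three door": 2+1+1+1 = 5
Line 2: "its chrysanthemum arrives": 1+4+2 = 7
Line 3: "her roof snaps of thorn": 1+1+1+1+1 = 5

5/7/5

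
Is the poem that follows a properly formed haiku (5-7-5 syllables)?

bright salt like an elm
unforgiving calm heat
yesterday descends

No

Line 1: "bright salt like an elm": 1+1+1+1+1 = 5 ✓
Line 2: "unforgiving calm heat": 4+1+1 = 6 (expected 7)
Line 3: "yesterday descends": 3+2 = 5 ✓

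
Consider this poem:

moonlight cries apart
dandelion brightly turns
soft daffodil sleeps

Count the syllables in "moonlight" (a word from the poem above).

"moonlight" has 2 syllables.

2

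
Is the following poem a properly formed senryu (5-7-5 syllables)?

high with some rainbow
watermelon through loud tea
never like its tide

Yes

Line 1: high(1) + with(1) + some(1) + rainbow(2) = 5 ✓
Line 2: watermelon(4) + through(1) + loud(1) + tea(1) = 7 ✓
Line 3: never(2) + like(1) + its(1) + tide(1) = 5 ✓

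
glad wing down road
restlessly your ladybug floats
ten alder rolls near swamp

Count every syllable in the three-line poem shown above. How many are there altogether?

Line 1: "glad wing down road": 1+1+1+1 = 4
Line 2: "restlessly your ladybug floats": 3+1+3+1 = 8
Line 3: "ten alder rolls near swamp": 1+2+1+1+1 = 6
Total: 4 + 8 + 6 = 18

18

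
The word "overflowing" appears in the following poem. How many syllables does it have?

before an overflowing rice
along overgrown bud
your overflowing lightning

4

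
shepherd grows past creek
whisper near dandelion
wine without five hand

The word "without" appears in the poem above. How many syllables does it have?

2

"without" has 2 syllables.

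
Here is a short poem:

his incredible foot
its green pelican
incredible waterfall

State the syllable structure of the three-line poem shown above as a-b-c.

6-5-7

Line 1: "his incredible foot": 1+4+1 = 6
Line 2: "its green pelican": 1+1+3 = 5
Line 3: "incredible waterfall": 4+3 = 7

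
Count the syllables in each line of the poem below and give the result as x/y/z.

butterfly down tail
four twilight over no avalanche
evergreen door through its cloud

5/9/7

Line 1: butterfly(3) + down(1) + tail(1) = 5
Line 2: four(1) + twilight(2) + over(2) + no(1) + avalanche(3) = 9
Line 3: evergreen(3) + door(1) + through(1) + its(1) + cloud(1) = 7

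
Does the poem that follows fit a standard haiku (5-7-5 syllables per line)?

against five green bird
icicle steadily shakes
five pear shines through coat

Yes

Line 1: against (2), five (1), green (1), bird (1) → 5 ✓
Line 2: icicle (3), steadily (3), shakes (1) → 7 ✓
Line 3: five (1), pear (1), shines (1), through (1), coat (1) → 5 ✓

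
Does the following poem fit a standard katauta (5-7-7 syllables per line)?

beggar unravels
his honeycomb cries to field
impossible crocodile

Line 1: beggar(2) + unravels(3) = 5 ✓
Line 2: his(1) + honeycomb(3) + cries(1) + to(1) + field(1) = 7 ✓
Line 3: impossible(4) + crocodile(3) = 7 ✓

Yes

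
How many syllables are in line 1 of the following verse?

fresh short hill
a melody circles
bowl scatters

3

Line 1: fresh (1), short (1), hill (1) → 3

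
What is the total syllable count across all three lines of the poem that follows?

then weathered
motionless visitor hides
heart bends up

Line 1: "then weathered": 1+2 = 3
Line 2: "motionless visitor hides": 3+3+1 = 7
Line 3: "heart bends up": 1+1+1 = 3
Total: 3 + 7 + 3 = 13

13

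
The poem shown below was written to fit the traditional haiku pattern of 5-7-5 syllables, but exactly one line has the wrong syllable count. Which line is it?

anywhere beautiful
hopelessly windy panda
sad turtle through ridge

Line 1: "anywhere beautiful": 3+3 = 6 (expected 5)
Line 2: "hopelessly windy panda": 3+2+2 = 7 ✓
Line 3: "sad turtle through ridge": 1+2+1+1 = 5 ✓

The first line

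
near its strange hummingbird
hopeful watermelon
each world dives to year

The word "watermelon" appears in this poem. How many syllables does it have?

4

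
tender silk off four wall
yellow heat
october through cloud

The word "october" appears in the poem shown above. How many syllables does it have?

"october" has 3 syllables.

3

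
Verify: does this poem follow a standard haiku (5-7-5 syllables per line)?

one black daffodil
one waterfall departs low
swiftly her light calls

Yes

Line 1: one (1), black (1), daffodil (3) → 5 ✓
Line 2: one (1), waterfall (3), departs (2), low (1) → 7 ✓
Line 3: swiftly (2), her (1), light (1), calls (1) → 5 ✓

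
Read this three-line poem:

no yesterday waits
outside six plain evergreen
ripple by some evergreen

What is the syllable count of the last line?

The last line: ripple(2) + by(1) + some(1) + evergreen(3) = 7

7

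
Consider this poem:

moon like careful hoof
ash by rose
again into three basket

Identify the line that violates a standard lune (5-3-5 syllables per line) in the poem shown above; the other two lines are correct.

Line 3

Line 1: moon(1) + like(1) + careful(2) + hoof(1) = 5 ✓
Line 2: ash(1) + by(1) + rose(1) = 3 ✓
Line 3: again(2) + into(2) + three(1) + basket(2) = 7 (expected 5)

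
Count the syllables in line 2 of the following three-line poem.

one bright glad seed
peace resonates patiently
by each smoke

Line 2: peace (1), resonates (3), patiently (3) → 7

7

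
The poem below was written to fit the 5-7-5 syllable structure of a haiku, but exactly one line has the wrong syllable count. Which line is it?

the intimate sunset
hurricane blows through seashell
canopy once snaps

Line 1

Line 1: the (1), intimate (3), sunset (2) → 6 (expected 5)
Line 2: hurricane (3), blows (1), through (1), seashell (2) → 7 ✓
Line 3: canopy (3), once (1), snaps (1) → 5 ✓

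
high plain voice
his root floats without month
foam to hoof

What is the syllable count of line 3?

3

Line 3: foam(1) + to(1) + hoof(1) = 3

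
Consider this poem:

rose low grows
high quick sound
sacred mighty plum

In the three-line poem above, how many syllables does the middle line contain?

3

The middle line: "high quick sound": 1+1+1 = 3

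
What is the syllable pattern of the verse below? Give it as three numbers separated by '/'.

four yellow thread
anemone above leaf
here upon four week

4/7/5

Line 1: four(1) + yellow(2) + thread(1) = 4
Line 2: anemone(4) + above(2) + leaf(1) = 7
Line 3: here(1) + upon(2) + four(1) + week(1) = 5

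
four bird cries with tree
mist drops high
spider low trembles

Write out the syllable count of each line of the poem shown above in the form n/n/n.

Line 1: four (1), bird (1), cries (1), with (1), tree (1) → 5
Line 2: mist (1), drops (1), high (1) → 3
Line 3: spider (2), low (1), trembles (2) → 5

5/3/5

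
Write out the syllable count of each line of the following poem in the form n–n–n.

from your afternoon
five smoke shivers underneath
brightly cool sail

Line 1: from(1) + your(1) + afternoon(3) = 5
Line 2: five(1) + smoke(1) + shivers(2) + underneath(3) = 7
Line 3: brightly(2) + cool(1) + sail(1) = 4

5–7–4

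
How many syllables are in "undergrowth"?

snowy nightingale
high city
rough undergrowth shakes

"undergrowth" has 3 syllables.

3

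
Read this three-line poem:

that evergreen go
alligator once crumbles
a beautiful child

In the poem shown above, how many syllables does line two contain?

7

Line two: alligator (4), once (1), crumbles (2) → 7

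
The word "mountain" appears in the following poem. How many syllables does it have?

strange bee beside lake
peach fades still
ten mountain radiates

"mountain" has 2 syllables.

2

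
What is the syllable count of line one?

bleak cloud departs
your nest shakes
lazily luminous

4

Line one: bleak (1), cloud (1), departs (2) → 4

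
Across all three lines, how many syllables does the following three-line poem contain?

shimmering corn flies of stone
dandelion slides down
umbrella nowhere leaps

Line 1: "shimmering corn flies of stone": 3+1+1+1+1 = 7
Line 2: "dandelion slides down": 4+1+1 = 6
Line 3: "umbrella nowhere leaps": 3+2+1 = 6
Total: 7 + 6 + 6 = 19

19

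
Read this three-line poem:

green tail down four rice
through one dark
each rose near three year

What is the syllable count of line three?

Line three: each (1), rose (1), near (1), three (1), year (1) → 5

5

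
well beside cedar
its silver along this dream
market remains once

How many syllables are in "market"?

2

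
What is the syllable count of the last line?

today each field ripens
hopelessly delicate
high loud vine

The last line: high(1) + loud(1) + vine(1) = 3

3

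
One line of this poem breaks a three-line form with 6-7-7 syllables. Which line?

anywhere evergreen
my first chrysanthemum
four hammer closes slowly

Line 1: anywhere(3) + evergreen(3) = 6 ✓
Line 2: my(1) + first(1) + chrysanthemum(4) = 6 (expected 7)
Line 3: four(1) + hammer(2) + closes(2) + slowly(2) = 7 ✓

Line 2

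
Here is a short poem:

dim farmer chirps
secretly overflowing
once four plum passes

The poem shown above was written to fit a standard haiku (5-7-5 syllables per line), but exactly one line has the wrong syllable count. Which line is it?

The first line

Line 1: "dim farmer chirps": 1+2+1 = 4 (expected 5)
Line 2: "secretly overflowing": 3+4 = 7 ✓
Line 3: "once four plum passes": 1+1+1+2 = 5 ✓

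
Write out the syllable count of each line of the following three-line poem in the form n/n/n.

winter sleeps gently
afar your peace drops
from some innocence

5/5/5

Line 1: winter (2), sleeps (1), gently (2) → 5
Line 2: afar (2), your (1), peace (1), drops (1) → 5
Line 3: from (1), some (1), innocence (3) → 5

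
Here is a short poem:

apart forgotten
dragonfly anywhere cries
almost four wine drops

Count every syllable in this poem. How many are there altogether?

17

Line 1: apart(2) + forgotten(3) = 5
Line 2: dragonfly(3) + anywhere(3) + cries(1) = 7
Line 3: almost(2) + four(1) + wine(1) + drops(1) = 5
Total: 5 + 7 + 5 = 17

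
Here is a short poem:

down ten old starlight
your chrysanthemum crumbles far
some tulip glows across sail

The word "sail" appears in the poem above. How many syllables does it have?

1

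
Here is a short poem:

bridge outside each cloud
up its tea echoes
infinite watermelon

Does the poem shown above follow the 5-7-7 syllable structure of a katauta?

Line 1: bridge (1), outside (2), each (1), cloud (1) → 5 ✓
Line 2: up (1), its (1), tea (1), echoes (2) → 5 (expected 7)
Line 3: infinite (3), watermelon (4) → 7 ✓

No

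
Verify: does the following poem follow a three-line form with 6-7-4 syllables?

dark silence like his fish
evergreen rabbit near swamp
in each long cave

Yes

Line 1: dark(1) + silence(2) + like(1) + his(1) + fish(1) = 6 ✓
Line 2: evergreen(3) + rabbit(2) + near(1) + swamp(1) = 7 ✓
Line 3: in(1) + each(1) + long(1) + cave(1) = 4 ✓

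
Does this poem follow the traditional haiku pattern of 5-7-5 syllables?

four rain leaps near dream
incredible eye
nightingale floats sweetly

Line 1: four (1), rain (1), leaps (1), near (1), dream (1) → 5 ✓
Line 2: incredible (4), eye (1) → 5 (expected 7)
Line 3: nightingale (3), floats (1), sweetly (2) → 6 (expected 5)

No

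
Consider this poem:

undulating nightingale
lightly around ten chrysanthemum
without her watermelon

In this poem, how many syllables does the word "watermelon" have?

"watermelon" has 4 syllables.

4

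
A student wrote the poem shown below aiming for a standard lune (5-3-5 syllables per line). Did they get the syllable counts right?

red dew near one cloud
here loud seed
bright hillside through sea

Line 1: "red dew near one cloud": 1+1+1+1+1 = 5 ✓
Line 2: "here loud seed": 1+1+1 = 3 ✓
Line 3: "bright hillside through sea": 1+2+1+1 = 5 ✓

Yes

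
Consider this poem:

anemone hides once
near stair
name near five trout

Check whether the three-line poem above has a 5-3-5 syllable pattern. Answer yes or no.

No

Line 1: "anemone hides once": 4+1+1 = 6 (expected 5)
Line 2: "near stair": 1+1 = 2 (expected 3)
Line 3: "name near five trout": 1+1+1+1 = 4 (expected 5)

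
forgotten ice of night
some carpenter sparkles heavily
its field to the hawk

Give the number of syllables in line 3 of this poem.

Line 3: its(1) + field(1) + to(1) + the(1) + hawk(1) = 5

5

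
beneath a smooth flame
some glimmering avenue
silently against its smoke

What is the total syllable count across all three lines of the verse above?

Line 1: beneath(2) + a(1) + smooth(1) + flame(1) = 5
Line 2: some(1) + glimmering(3) + avenue(3) = 7
Line 3: silently(3) + against(2) + its(1) + smoke(1) = 7
Total: 5 + 7 + 7 = 19

19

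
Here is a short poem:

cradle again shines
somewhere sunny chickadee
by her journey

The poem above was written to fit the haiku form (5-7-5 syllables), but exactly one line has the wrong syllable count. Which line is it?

Line 3

Line 1: cradle (2), again (2), shines (1) → 5 ✓
Line 2: somewhere (2), sunny (2), chickadee (3) → 7 ✓
Line 3: by (1), her (1), journey (2) → 4 (expected 5)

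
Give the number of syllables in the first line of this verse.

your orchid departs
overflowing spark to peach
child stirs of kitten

The first line: "your orchid departs": 1+2+2 = 5

5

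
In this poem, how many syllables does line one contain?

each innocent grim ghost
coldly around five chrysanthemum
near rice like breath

6

Line one: each(1) + innocent(3) + grim(1) + ghost(1) = 6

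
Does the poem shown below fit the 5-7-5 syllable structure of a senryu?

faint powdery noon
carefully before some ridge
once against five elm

Yes

Line 1: "faint powdery noon": 1+3+1 = 5 ✓
Line 2: "carefully before some ridge": 3+2+1+1 = 7 ✓
Line 3: "once against five elm": 1+2+1+1 = 5 ✓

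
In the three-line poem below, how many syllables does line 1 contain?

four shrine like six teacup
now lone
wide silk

6

Line 1: four (1), shrine (1), like (1), six (1), teacup (2) → 6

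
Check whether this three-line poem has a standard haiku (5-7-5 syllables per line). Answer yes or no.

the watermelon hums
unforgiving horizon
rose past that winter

No

Line 1: the (1), watermelon (4), hums (1) → 6 (expected 5)
Line 2: unforgiving (4), horizon (3) → 7 ✓
Line 3: rose (1), past (1), that (1), winter (2) → 5 ✓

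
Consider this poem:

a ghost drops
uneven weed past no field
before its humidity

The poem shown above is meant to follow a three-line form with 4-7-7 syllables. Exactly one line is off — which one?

Line 1

Line 1: a (1), ghost (1), drops (1) → 3 (expected 4)
Line 2: uneven (3), weed (1), past (1), no (1), field (1) → 7 ✓
Line 3: before (2), its (1), humidity (4) → 7 ✓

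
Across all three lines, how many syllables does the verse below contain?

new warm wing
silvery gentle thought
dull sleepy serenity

16

Line 1: "new warm wing": 1+1+1 = 3
Line 2: "silvery gentle thought": 3+2+1 = 6
Line 3: "dull sleepy serenity": 1+2+4 = 7
Total: 3 + 6 + 7 = 16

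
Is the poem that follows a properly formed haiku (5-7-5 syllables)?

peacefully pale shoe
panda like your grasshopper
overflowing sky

Line 1: "peacefully pale shoe": 3+1+1 = 5 ✓
Line 2: "panda like your grasshopper": 2+1+1+3 = 7 ✓
Line 3: "overflowing sky": 4+1 = 5 ✓

Yes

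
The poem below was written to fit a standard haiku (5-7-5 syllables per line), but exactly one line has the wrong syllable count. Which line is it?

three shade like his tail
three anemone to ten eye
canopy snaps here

The second line

Line 1: "three shade like his tail": 1+1+1+1+1 = 5 ✓
Line 2: "three anemone to ten eye": 1+4+1+1+1 = 8 (expected 7)
Line 3: "canopy snaps here": 3+1+1 = 5 ✓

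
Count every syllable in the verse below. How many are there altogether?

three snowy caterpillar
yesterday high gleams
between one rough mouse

17

Line 1: three(1) + snowy(2) + caterpillar(4) = 7
Line 2: yesterday(3) + high(1) + gleams(1) = 5
Line 3: between(2) + one(1) + rough(1) + mouse(1) = 5
Total: 7 + 5 + 5 = 17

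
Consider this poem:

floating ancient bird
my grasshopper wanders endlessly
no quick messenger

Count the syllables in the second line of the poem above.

9

The second line: "my grasshopper wanders endlessly": 1+3+2+3 = 9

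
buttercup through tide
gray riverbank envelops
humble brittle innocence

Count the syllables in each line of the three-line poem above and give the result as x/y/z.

Line 1: buttercup (3), through (1), tide (1) → 5
Line 2: gray (1), riverbank (3), envelops (3) → 7
Line 3: humble (2), brittle (2), innocence (3) → 7

5/7/7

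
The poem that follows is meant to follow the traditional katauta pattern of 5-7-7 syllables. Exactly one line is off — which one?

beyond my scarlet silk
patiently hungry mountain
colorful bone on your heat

Line 1

Line 1: beyond(2) + my(1) + scarlet(2) + silk(1) = 6 (expected 5)
Line 2: patiently(3) + hungry(2) + mountain(2) = 7 ✓
Line 3: colorful(3) + bone(1) + on(1) + your(1) + heat(1) = 7 ✓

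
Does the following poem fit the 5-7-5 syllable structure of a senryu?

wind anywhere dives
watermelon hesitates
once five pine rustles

Yes

Line 1: "wind anywhere dives": 1+3+1 = 5 ✓
Line 2: "watermelon hesitates": 4+3 = 7 ✓
Line 3: "once five pine rustles": 1+1+1+2 = 5 ✓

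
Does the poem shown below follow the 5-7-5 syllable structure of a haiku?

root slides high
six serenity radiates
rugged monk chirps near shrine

No

Line 1: root(1) + slides(1) + high(1) = 3 (expected 5)
Line 2: six(1) + serenity(4) + radiates(3) = 8 (expected 7)
Line 3: rugged(2) + monk(1) + chirps(1) + near(1) + shrine(1) = 6 (expected 5)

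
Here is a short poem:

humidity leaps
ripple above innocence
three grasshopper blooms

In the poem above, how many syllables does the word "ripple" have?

"ripple" has 2 syllables.

2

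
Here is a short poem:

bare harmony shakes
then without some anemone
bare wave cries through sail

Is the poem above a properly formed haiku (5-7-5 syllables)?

No

Line 1: bare(1) + harmony(3) + shakes(1) = 5 ✓
Line 2: then(1) + without(2) + some(1) + anemone(4) = 8 (expected 7)
Line 3: bare(1) + wave(1) + cries(1) + through(1) + sail(1) = 5 ✓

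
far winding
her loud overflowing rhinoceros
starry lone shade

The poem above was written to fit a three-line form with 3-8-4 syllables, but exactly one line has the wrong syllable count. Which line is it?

The second line

Line 1: far (1), winding (2) → 3 ✓
Line 2: her (1), loud (1), overflowing (4), rhinoceros (4) → 10 (expected 8)
Line 3: starry (2), lone (1), shade (1) → 4 ✓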